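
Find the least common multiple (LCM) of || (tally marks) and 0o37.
Convert || (tally marks) → 2 (decimal)
Convert 0o37 (octal) → 3×8 + 7 = 31 (decimal)
Compute lcm(2, 31) = 62
62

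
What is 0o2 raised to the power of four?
Convert 0o2 (octal) → 2 (decimal)
Convert four (English words) → 4 (decimal)
Compute 2 ^ 4 = 16
16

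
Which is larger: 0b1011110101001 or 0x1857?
Convert 0b1011110101001 (binary) → 4096 + 1024 + 512 + 256 + 128 + 32 + 8 + 1 = 6057 (decimal)
Convert 0x1857 (hexadecimal) → 1×4096 + 8×256 + 5×16 + 7 = 6231 (decimal)
Compare 6057 vs 6231: larger = 6231
6231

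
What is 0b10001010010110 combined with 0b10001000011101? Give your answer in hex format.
Convert 0b10001010010110 (binary) → 8192 + 512 + 128 + 16 + 4 + 2 = 8854 (decimal)
Convert 0b10001000011101 (binary) → 8192 + 512 + 16 + 8 + 4 + 1 = 8733 (decimal)
Compute 8854 + 8733 = 17587
Convert 17587 (decimal) → 17587 = 4×4096 + 4×256 + 11×16 + 3 → 0x44B3 (hexadecimal)
0x44B3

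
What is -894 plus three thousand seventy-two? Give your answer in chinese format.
Convert three thousand seventy-two (English words) → 3×1000 + 72 = 3072 (decimal)
Compute -894 + 3072 = 2178
Convert 2178 (decimal) → 2178 = 2×1000 + 1×100 + 7×10 + 8 → 二千一百七十八 (Chinese numeral)
二千一百七十八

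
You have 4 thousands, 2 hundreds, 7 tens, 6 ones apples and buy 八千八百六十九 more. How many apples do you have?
Convert 4 thousands, 2 hundreds, 7 tens, 6 ones (place-value notation) → 4×1000 + 2×100 + 7×10 + 6 = 4276 (decimal)
Convert 八千八百六十九 (Chinese numeral) → 8×1000 + 8×100 + 6×10 + 9 = 8869 (decimal)
Compute 4276 + 8869 = 13145
13145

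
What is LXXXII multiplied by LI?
Convert LXXXII (Roman numeral) → 50 + 10 + 10 + 10 + 1 + 1 = 82 (decimal)
Convert LI (Roman numeral) → 50 + 1 = 51 (decimal)
Compute 82 × 51 = 4182
4182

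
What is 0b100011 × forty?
Convert 0b100011 (binary) → 32 + 2 + 1 = 35 (decimal)
Convert forty (English words) → 40 (decimal)
Compute 35 × 40 = 1400
1400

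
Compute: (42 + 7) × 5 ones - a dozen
Convert 5 ones (place-value notation) → 5 (decimal)
Convert a dozen (colloquial) → 12 (decimal)
Expression in decimal: (42 + 7) × 5 - 12
Parentheses first: 42 + 7 = 49
Multiply: 49 × 5 = 245
Subtract: 245 - 12 = 233
233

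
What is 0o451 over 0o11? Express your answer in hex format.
Convert 0o451 (octal) → 4×64 + 5×8 + 1 = 297 (decimal)
Convert 0o11 (octal) → 1×8 + 1 = 9 (decimal)
Compute 297 ÷ 9 = 33
Convert 33 (decimal) → 33 = 2×16 + 1 → 0x21 (hexadecimal)
0x21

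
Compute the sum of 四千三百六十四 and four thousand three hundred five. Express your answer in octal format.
Convert 四千三百六十四 (Chinese numeral) → 4×1000 + 3×100 + 6×10 + 4 = 4364 (decimal)
Convert four thousand three hundred five (English words) → 4×1000 + 3×100 + 5 = 4305 (decimal)
Compute 4364 + 4305 = 8669
Convert 8669 (decimal) → 8669 = 2×4096 + 7×64 + 3×8 + 5 → 0o20735 (octal)
0o20735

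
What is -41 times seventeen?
Convert seventeen (English words) → 17 (decimal)
Compute -41 × 17 = -697
-697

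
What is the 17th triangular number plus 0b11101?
The 17th triangular number = 17×18/2 = 153
Convert 0b11101 (binary) → 16 + 8 + 4 + 1 = 29 (decimal)
Compute 153 + 29 = 182
182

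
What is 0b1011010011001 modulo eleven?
Convert 0b1011010011001 (binary) → 4096 + 1024 + 512 + 128 + 16 + 8 + 1 = 5785 (decimal)
Convert eleven (English words) → 11 (decimal)
Compute 5785 mod 11 = 10
10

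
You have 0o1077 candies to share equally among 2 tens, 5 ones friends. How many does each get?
Convert 0o1077 (octal) → 1×512 + 7×8 + 7 = 575 (decimal)
Convert 2 tens, 5 ones (place-value notation) → 2×10 + 5 = 25 (decimal)
Compute 575 ÷ 25 = 23
23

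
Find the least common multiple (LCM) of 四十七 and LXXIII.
Convert 四十七 (Chinese numeral) → 4×10 + 7 = 47 (decimal)
Convert LXXIII (Roman numeral) → 50 + 10 + 10 + 1 + 1 + 1 = 73 (decimal)
Compute lcm(47, 73) = 3431
3431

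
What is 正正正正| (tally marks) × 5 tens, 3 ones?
Convert 正正正正| (tally marks) → 5 + 5 + 5 + 5 + 1 = 21 (decimal)
Convert 5 tens, 3 ones (place-value notation) → 5×10 + 3 = 53 (decimal)
Compute 21 × 53 = 1113
1113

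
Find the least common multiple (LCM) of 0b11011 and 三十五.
Convert 0b11011 (binary) → 16 + 8 + 2 + 1 = 27 (decimal)
Convert 三十五 (Chinese numeral) → 3×10 + 5 = 35 (decimal)
Compute lcm(27, 35) = 945
945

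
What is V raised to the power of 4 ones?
Convert V (Roman numeral) → 5 (decimal)
Convert 4 ones (place-value notation) → 4 (decimal)
Compute 5 ^ 4 = 625
625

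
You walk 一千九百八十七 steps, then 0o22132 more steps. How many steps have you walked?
Convert 一千九百八十七 (Chinese numeral) → 1×1000 + 9×100 + 8×10 + 7 = 1987 (decimal)
Convert 0o22132 (octal) → 2×4096 + 2×512 + 1×64 + 3×8 + 2 = 9306 (decimal)
Compute 1987 + 9306 = 11293
11293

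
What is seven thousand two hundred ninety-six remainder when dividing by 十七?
Convert seven thousand two hundred ninety-six (English words) → 7×1000 + 2×100 + 96 = 7296 (decimal)
Convert 十七 (Chinese numeral) → 1×10 + 7 = 17 (decimal)
Compute 7296 mod 17 = 3
3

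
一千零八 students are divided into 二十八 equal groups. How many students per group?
Convert 一千零八 (Chinese numeral) → 1×1000 + 8 = 1008 (decimal)
Convert 二十八 (Chinese numeral) → 2×10 + 8 = 28 (decimal)
Compute 1008 ÷ 28 = 36
36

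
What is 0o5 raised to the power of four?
Convert 0o5 (octal) → 5 (decimal)
Convert four (English words) → 4 (decimal)
Compute 5 ^ 4 = 625
625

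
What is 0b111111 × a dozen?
Convert 0b111111 (binary) → 32 + 16 + 8 + 4 + 2 + 1 = 63 (decimal)
Convert a dozen (colloquial) → 12 (decimal)
Compute 63 × 12 = 756
756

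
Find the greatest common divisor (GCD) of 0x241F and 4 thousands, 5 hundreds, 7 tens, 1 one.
Convert 0x241F (hexadecimal) → 2×4096 + 4×256 + 1×16 + 15 = 9247 (decimal)
Convert 4 thousands, 5 hundreds, 7 tens, 1 one (place-value notation) → 4×1000 + 5×100 + 7×10 + 1 = 4571 (decimal)
Compute gcd(9247, 4571) = 7
7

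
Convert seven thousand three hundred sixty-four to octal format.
Convert seven thousand three hundred sixty-four (English words) → 7×1000 + 3×100 + 64 = 7364 (decimal)
Convert 7364 (decimal) → 7364 = 1×4096 + 6×512 + 3×64 + 4 → 0o16304 (octal)
0o16304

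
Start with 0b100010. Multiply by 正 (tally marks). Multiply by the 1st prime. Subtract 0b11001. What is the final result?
Convert 0b100010 (binary) → 32 + 2 = 34 (decimal)
Start: 34
Convert 正 (tally marks) → 5 (decimal)
34 × 5 = 170
Convert the 1st prime (prime index) → 2 (decimal)
170 × 2 = 340
Convert 0b11001 (binary) → 16 + 8 + 1 = 25 (decimal)
340 - 25 = 315
315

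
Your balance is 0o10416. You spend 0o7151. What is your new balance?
Convert 0o10416 (octal) → 1×4096 + 4×64 + 1×8 + 6 = 4366 (decimal)
Convert 0o7151 (octal) → 7×512 + 1×64 + 5×8 + 1 = 3689 (decimal)
Compute 4366 - 3689 = 677
677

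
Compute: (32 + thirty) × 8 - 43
Convert thirty (English words) → 30 (decimal)
Expression in decimal: (32 + 30) × 8 - 43
Parentheses first: 32 + 30 = 62
Multiply: 62 × 8 = 496
Subtract: 496 - 43 = 453
453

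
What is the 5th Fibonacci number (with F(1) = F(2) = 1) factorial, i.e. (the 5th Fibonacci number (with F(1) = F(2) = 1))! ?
Convert the 5th Fibonacci number (with F(1) = F(2) = 1) (Fibonacci index) → 1, 1, 2, 3, 5 → 5 (decimal)
Compute 5! = 120
120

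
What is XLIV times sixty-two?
Convert XLIV (Roman numeral) → 40 + 4 = 44 (decimal)
Convert sixty-two (English words) → 62 (decimal)
Compute 44 × 62 = 2728
2728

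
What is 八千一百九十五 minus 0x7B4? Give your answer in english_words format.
Convert 八千一百九十五 (Chinese numeral) → 8×1000 + 1×100 + 9×10 + 5 = 8195 (decimal)
Convert 0x7B4 (hexadecimal) → 7×256 + 11×16 + 4 = 1972 (decimal)
Compute 8195 - 1972 = 6223
Convert 6223 (decimal) → 6223 = 6×1000 + 2×100 + 23 → six thousand two hundred twenty-three (English words)
six thousand two hundred twenty-three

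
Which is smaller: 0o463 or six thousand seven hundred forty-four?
Convert 0o463 (octal) → 4×64 + 6×8 + 3 = 307 (decimal)
Convert six thousand seven hundred forty-four (English words) → 6×1000 + 7×100 + 44 = 6744 (decimal)
Compare 307 vs 6744: smaller = 307
307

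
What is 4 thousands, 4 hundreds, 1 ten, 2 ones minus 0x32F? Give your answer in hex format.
Convert 4 thousands, 4 hundreds, 1 ten, 2 ones (place-value notation) → 4×1000 + 4×100 + 1×10 + 2 = 4412 (decimal)
Convert 0x32F (hexadecimal) → 3×256 + 2×16 + 15 = 815 (decimal)
Compute 4412 - 815 = 3597
Convert 3597 (decimal) → 3597 = 14×256 + 13 → 0xE0D (hexadecimal)
0xE0D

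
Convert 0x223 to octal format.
Convert 0x223 (hexadecimal) → 2×256 + 2×16 + 3 = 547 (decimal)
Convert 547 (decimal) → 547 = 1×512 + 4×8 + 3 → 0o1043 (octal)
0o1043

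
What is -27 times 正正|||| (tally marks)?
Convert 正正|||| (tally marks) → 5 + 5 + 4 = 14 (decimal)
Compute -27 × 14 = -378
-378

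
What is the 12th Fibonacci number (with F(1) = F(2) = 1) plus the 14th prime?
The 12th Fibonacci number (with F(1) = F(2) = 1): 1, 1, 2, 3, 5, 8, 13, 21, 34, 55, 89, 144 → 144
Convert the 14th prime (prime index) → 43 (decimal)
Compute 144 + 43 = 187
187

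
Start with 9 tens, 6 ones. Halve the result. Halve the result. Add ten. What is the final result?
Convert 9 tens, 6 ones (place-value notation) → 9×10 + 6 = 96 (decimal)
Start: 96
96 ÷ 2 = 48
48 ÷ 2 = 24
Convert ten (English words) → 10 (decimal)
24 + 10 = 34
34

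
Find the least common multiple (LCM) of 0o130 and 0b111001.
Convert 0o130 (octal) → 1×64 + 3×8 = 88 (decimal)
Convert 0b111001 (binary) → 32 + 16 + 8 + 1 = 57 (decimal)
Compute lcm(88, 57) = 5016
5016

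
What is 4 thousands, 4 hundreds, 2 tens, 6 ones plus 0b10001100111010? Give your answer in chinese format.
Convert 4 thousands, 4 hundreds, 2 tens, 6 ones (place-value notation) → 4×1000 + 4×100 + 2×10 + 6 = 4426 (decimal)
Convert 0b10001100111010 (binary) → 8192 + 512 + 256 + 32 + 16 + 8 + 2 = 9018 (decimal)
Compute 4426 + 9018 = 13444
Convert 13444 (decimal) → 13444 = 1×10000 + 3×1000 + 4×100 + 4×10 + 4 → 一万三千四百四十四 (Chinese numeral)
一万三千四百四十四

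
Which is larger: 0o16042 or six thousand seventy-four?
Convert 0o16042 (octal) → 1×4096 + 6×512 + 4×8 + 2 = 7202 (decimal)
Convert six thousand seventy-four (English words) → 6×1000 + 74 = 6074 (decimal)
Compare 7202 vs 6074: larger = 7202
7202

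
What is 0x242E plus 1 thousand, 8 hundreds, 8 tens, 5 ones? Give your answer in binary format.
Convert 0x242E (hexadecimal) → 2×4096 + 4×256 + 2×16 + 14 = 9262 (decimal)
Convert 1 thousand, 8 hundreds, 8 tens, 5 ones (place-value notation) → 1×1000 + 8×100 + 8×10 + 5 = 1885 (decimal)
Compute 9262 + 1885 = 11147
Convert 11147 (decimal) → 11147 = 8192 + 2048 + 512 + 256 + 128 + 8 + 2 + 1 → 0b10101110001011 (binary)
0b10101110001011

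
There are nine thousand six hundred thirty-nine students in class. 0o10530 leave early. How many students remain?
Convert nine thousand six hundred thirty-nine (English words) → 9×1000 + 6×100 + 39 = 9639 (decimal)
Convert 0o10530 (octal) → 1×4096 + 5×64 + 3×8 = 4440 (decimal)
Compute 9639 - 4440 = 5199
5199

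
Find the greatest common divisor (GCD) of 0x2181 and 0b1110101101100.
Convert 0x2181 (hexadecimal) → 2×4096 + 1×256 + 8×16 + 1 = 8577 (decimal)
Convert 0b1110101101100 (binary) → 4096 + 2048 + 1024 + 256 + 64 + 32 + 8 + 4 = 7532 (decimal)
Compute gcd(8577, 7532) = 1
1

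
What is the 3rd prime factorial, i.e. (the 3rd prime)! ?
Convert the 3rd prime (prime index) → 5 (decimal)
Compute 5! = 120
120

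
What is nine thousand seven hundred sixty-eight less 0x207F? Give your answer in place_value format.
Convert nine thousand seven hundred sixty-eight (English words) → 9×1000 + 7×100 + 68 = 9768 (decimal)
Convert 0x207F (hexadecimal) → 2×4096 + 7×16 + 15 = 8319 (decimal)
Compute 9768 - 8319 = 1449
Convert 1449 (decimal) → 1449 = 1×1000 + 4×100 + 4×10 + 9 → 1 thousand, 4 hundreds, 4 tens, 9 ones (place-value notation)
1 thousand, 4 hundreds, 4 tens, 9 ones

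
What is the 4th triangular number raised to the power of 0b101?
Convert the 4th triangular number (triangular index) → 4×5/2 = 10 (decimal)
Convert 0b101 (binary) → 4 + 1 = 5 (decimal)
Compute 10 ^ 5 = 100000
100000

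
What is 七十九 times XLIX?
Convert 七十九 (Chinese numeral) → 7×10 + 9 = 79 (decimal)
Convert XLIX (Roman numeral) → 40 + 9 = 49 (decimal)
Compute 79 × 49 = 3871
3871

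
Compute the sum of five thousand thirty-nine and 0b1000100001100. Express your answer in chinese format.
Convert five thousand thirty-nine (English words) → 5×1000 + 39 = 5039 (decimal)
Convert 0b1000100001100 (binary) → 4096 + 256 + 8 + 4 = 4364 (decimal)
Compute 5039 + 4364 = 9403
Convert 9403 (decimal) → 9403 = 9×1000 + 4×100 + 3 → 九千四百零三 (Chinese numeral)
九千四百零三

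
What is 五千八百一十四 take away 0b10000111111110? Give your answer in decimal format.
Convert 五千八百一十四 (Chinese numeral) → 5×1000 + 8×100 + 1×10 + 4 = 5814 (decimal)
Convert 0b10000111111110 (binary) → 8192 + 256 + 128 + 64 + 32 + 16 + 8 + 4 + 2 = 8702 (decimal)
Compute 5814 - 8702 = -2888
-2888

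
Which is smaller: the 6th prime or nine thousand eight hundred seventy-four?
Convert the 6th prime (prime index) → 13 (decimal)
Convert nine thousand eight hundred seventy-four (English words) → 9×1000 + 8×100 + 74 = 9874 (decimal)
Compare 13 vs 9874: smaller = 13
13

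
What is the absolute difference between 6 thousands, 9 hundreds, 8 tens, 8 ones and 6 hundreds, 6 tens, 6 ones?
Convert 6 thousands, 9 hundreds, 8 tens, 8 ones (place-value notation) → 6×1000 + 9×100 + 8×10 + 8 = 6988 (decimal)
Convert 6 hundreds, 6 tens, 6 ones (place-value notation) → 6×100 + 6×10 + 6 = 666 (decimal)
Compute |6988 - 666| = 6322
6322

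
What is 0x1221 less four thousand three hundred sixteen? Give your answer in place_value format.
Convert 0x1221 (hexadecimal) → 1×4096 + 2×256 + 2×16 + 1 = 4641 (decimal)
Convert four thousand three hundred sixteen (English words) → 4×1000 + 3×100 + 16 = 4316 (decimal)
Compute 4641 - 4316 = 325
Convert 325 (decimal) → 325 = 3×100 + 2×10 + 5 → 3 hundreds, 2 tens, 5 ones (place-value notation)
3 hundreds, 2 tens, 5 ones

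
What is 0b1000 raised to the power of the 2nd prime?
Convert 0b1000 (binary) → 8 (decimal)
Convert the 2nd prime (prime index) → 3 (decimal)
Compute 8 ^ 3 = 512
512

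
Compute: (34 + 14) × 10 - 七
Convert 七 (Chinese numeral) → 7 (decimal)
Expression in decimal: (34 + 14) × 10 - 7
Parentheses first: 34 + 14 = 48
Multiply: 48 × 10 = 480
Subtract: 480 - 7 = 473
473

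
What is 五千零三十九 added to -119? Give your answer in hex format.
Convert 五千零三十九 (Chinese numeral) → 5×1000 + 3×10 + 9 = 5039 (decimal)
Compute 5039 + -119 = 4920
Convert 4920 (decimal) → 4920 = 1×4096 + 3×256 + 3×16 + 8 → 0x1338 (hexadecimal)
0x1338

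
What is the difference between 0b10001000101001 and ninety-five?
Convert 0b10001000101001 (binary) → 8192 + 512 + 32 + 8 + 1 = 8745 (decimal)
Convert ninety-five (English words) → 95 (decimal)
Difference: |8745 - 95| = 8650
8650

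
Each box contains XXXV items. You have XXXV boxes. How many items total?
Convert XXXV (Roman numeral) → 10 + 10 + 10 + 5 = 35 (decimal)
Convert XXXV (Roman numeral) → 10 + 10 + 10 + 5 = 35 (decimal)
Compute 35 × 35 = 1225
1225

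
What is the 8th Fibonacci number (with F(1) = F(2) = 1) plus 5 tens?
The 8th Fibonacci number (with F(1) = F(2) = 1): 1, 1, 2, 3, 5, 8, 13, 21 → 21
Convert 5 tens (place-value notation) → 5×10 = 50 (decimal)
Compute 21 + 50 = 71
71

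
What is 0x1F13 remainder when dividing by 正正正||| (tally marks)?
Convert 0x1F13 (hexadecimal) → 1×4096 + 15×256 + 1×16 + 3 = 7955 (decimal)
Convert 正正正||| (tally marks) → 5 + 5 + 5 + 3 = 18 (decimal)
Compute 7955 mod 18 = 17
17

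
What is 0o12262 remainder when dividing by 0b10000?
Convert 0o12262 (octal) → 1×4096 + 2×512 + 2×64 + 6×8 + 2 = 5298 (decimal)
Convert 0b10000 (binary) → 16 (decimal)
Compute 5298 mod 16 = 2
2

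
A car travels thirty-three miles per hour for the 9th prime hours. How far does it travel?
Convert thirty-three (English words) → 33 (decimal)
Convert the 9th prime (prime index) → 23 (decimal)
Compute 33 × 23 = 759
759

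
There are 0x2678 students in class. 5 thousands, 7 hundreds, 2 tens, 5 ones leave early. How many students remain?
Convert 0x2678 (hexadecimal) → 2×4096 + 6×256 + 7×16 + 8 = 9848 (decimal)
Convert 5 thousands, 7 hundreds, 2 tens, 5 ones (place-value notation) → 5×1000 + 7×100 + 2×10 + 5 = 5725 (decimal)
Compute 9848 - 5725 = 4123
4123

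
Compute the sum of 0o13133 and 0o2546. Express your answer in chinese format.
Convert 0o13133 (octal) → 1×4096 + 3×512 + 1×64 + 3×8 + 3 = 5723 (decimal)
Convert 0o2546 (octal) → 2×512 + 5×64 + 4×8 + 6 = 1382 (decimal)
Compute 5723 + 1382 = 7105
Convert 7105 (decimal) → 7105 = 7×1000 + 1×100 + 5 → 七千一百零五 (Chinese numeral)
七千一百零五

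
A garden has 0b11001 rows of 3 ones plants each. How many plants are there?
Convert 3 ones (place-value notation) → 3 (decimal)
Convert 0b11001 (binary) → 16 + 8 + 1 = 25 (decimal)
Compute 3 × 25 = 75
75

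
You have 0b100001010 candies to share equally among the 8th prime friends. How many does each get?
Convert 0b100001010 (binary) → 256 + 8 + 2 = 266 (decimal)
Convert the 8th prime (prime index) → 19 (decimal)
Compute 266 ÷ 19 = 14
14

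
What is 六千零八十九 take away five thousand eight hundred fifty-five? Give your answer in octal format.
Convert 六千零八十九 (Chinese numeral) → 6×1000 + 8×10 + 9 = 6089 (decimal)
Convert five thousand eight hundred fifty-five (English words) → 5×1000 + 8×100 + 55 = 5855 (decimal)
Compute 6089 - 5855 = 234
Convert 234 (decimal) → 234 = 3×64 + 5×8 + 2 → 0o352 (octal)
0o352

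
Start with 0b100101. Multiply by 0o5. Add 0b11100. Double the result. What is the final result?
Convert 0b100101 (binary) → 32 + 4 + 1 = 37 (decimal)
Start: 37
Convert 0o5 (octal) → 5 (decimal)
37 × 5 = 185
Convert 0b11100 (binary) → 16 + 8 + 4 = 28 (decimal)
185 + 28 = 213
213 × 2 = 426
426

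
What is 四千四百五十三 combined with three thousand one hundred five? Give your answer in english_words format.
Convert 四千四百五十三 (Chinese numeral) → 4×1000 + 4×100 + 5×10 + 3 = 4453 (decimal)
Convert three thousand one hundred five (English words) → 3×1000 + 1×100 + 5 = 3105 (decimal)
Compute 4453 + 3105 = 7558
Convert 7558 (decimal) → 7558 = 7×1000 + 5×100 + 58 → seven thousand five hundred fifty-eight (English words)
seven thousand five hundred fifty-eight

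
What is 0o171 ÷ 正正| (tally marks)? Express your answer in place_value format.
Convert 0o171 (octal) → 1×64 + 7×8 + 1 = 121 (decimal)
Convert 正正| (tally marks) → 5 + 5 + 1 = 11 (decimal)
Compute 121 ÷ 11 = 11
Convert 11 (decimal) → 11 = 1×10 + 1 → 1 ten, 1 one (place-value notation)
1 ten, 1 one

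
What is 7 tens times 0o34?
Convert 7 tens (place-value notation) → 7×10 = 70 (decimal)
Convert 0o34 (octal) → 3×8 + 4 = 28 (decimal)
Compute 70 × 28 = 1960
1960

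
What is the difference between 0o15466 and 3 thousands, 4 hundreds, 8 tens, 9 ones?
Convert 0o15466 (octal) → 1×4096 + 5×512 + 4×64 + 6×8 + 6 = 6966 (decimal)
Convert 3 thousands, 4 hundreds, 8 tens, 9 ones (place-value notation) → 3×1000 + 4×100 + 8×10 + 9 = 3489 (decimal)
Difference: |6966 - 3489| = 3477
3477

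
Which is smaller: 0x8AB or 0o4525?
Convert 0x8AB (hexadecimal) → 8×256 + 10×16 + 11 = 2219 (decimal)
Convert 0o4525 (octal) → 4×512 + 5×64 + 2×8 + 5 = 2389 (decimal)
Compare 2219 vs 2389: smaller = 2219
2219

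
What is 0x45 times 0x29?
Convert 0x45 (hexadecimal) → 4×16 + 5 = 69 (decimal)
Convert 0x29 (hexadecimal) → 2×16 + 9 = 41 (decimal)
Compute 69 × 41 = 2829
2829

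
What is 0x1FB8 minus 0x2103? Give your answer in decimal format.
Convert 0x1FB8 (hexadecimal) → 1×4096 + 15×256 + 11×16 + 8 = 8120 (decimal)
Convert 0x2103 (hexadecimal) → 2×4096 + 1×256 + 3 = 8451 (decimal)
Compute 8120 - 8451 = -331
-331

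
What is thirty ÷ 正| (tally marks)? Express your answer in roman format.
Convert thirty (English words) → 30 (decimal)
Convert 正| (tally marks) → 5 + 1 = 6 (decimal)
Compute 30 ÷ 6 = 5
Convert 5 (decimal) → V (Roman numeral)
V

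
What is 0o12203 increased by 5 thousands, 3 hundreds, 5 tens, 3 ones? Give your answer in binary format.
Convert 0o12203 (octal) → 1×4096 + 2×512 + 2×64 + 3 = 5251 (decimal)
Convert 5 thousands, 3 hundreds, 5 tens, 3 ones (place-value notation) → 5×1000 + 3×100 + 5×10 + 3 = 5353 (decimal)
Compute 5251 + 5353 = 10604
Convert 10604 (decimal) → 10604 = 8192 + 2048 + 256 + 64 + 32 + 8 + 4 → 0b10100101101100 (binary)
0b10100101101100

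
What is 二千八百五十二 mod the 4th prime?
Convert 二千八百五十二 (Chinese numeral) → 2×1000 + 8×100 + 5×10 + 2 = 2852 (decimal)
Convert the 4th prime (prime index) → 7 (decimal)
Compute 2852 mod 7 = 3
3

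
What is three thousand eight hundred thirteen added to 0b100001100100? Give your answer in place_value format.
Convert three thousand eight hundred thirteen (English words) → 3×1000 + 8×100 + 13 = 3813 (decimal)
Convert 0b100001100100 (binary) → 2048 + 64 + 32 + 4 = 2148 (decimal)
Compute 3813 + 2148 = 5961
Convert 5961 (decimal) → 5961 = 5×1000 + 9×100 + 6×10 + 1 → 5 thousands, 9 hundreds, 6 tens, 1 one (place-value notation)
5 thousands, 9 hundreds, 6 tens, 1 one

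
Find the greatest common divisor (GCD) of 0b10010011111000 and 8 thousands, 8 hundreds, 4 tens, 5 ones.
Convert 0b10010011111000 (binary) → 8192 + 1024 + 128 + 64 + 32 + 16 + 8 = 9464 (decimal)
Convert 8 thousands, 8 hundreds, 4 tens, 5 ones (place-value notation) → 8×1000 + 8×100 + 4×10 + 5 = 8845 (decimal)
Compute gcd(9464, 8845) = 1
1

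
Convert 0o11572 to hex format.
Convert 0o11572 (octal) → 1×4096 + 1×512 + 5×64 + 7×8 + 2 = 4986 (decimal)
Convert 4986 (decimal) → 4986 = 1×4096 + 3×256 + 7×16 + 10 → 0x137A (hexadecimal)
0x137A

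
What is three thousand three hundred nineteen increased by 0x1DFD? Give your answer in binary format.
Convert three thousand three hundred nineteen (English words) → 3×1000 + 3×100 + 19 = 3319 (decimal)
Convert 0x1DFD (hexadecimal) → 1×4096 + 13×256 + 15×16 + 13 = 7677 (decimal)
Compute 3319 + 7677 = 10996
Convert 10996 (decimal) → 10996 = 8192 + 2048 + 512 + 128 + 64 + 32 + 16 + 4 → 0b10101011110100 (binary)
0b10101011110100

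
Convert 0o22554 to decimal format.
Convert 0o22554 (octal) → 2×4096 + 2×512 + 5×64 + 5×8 + 4 = 9580 (decimal)
9580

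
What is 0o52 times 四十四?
Convert 0o52 (octal) → 5×8 + 2 = 42 (decimal)
Convert 四十四 (Chinese numeral) → 4×10 + 4 = 44 (decimal)
Compute 42 × 44 = 1848
1848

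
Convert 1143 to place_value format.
Convert 1143 (decimal) → 1143 = 1×1000 + 1×100 + 4×10 + 3 → 1 thousand, 1 hundred, 4 tens, 3 ones (place-value notation)
1 thousand, 1 hundred, 4 tens, 3 ones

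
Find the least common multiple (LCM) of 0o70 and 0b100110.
Convert 0o70 (octal) → 7×8 = 56 (decimal)
Convert 0b100110 (binary) → 32 + 4 + 2 = 38 (decimal)
Compute lcm(56, 38) = 1064
1064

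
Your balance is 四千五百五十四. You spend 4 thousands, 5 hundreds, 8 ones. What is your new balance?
Convert 四千五百五十四 (Chinese numeral) → 4×1000 + 5×100 + 5×10 + 4 = 4554 (decimal)
Convert 4 thousands, 5 hundreds, 8 ones (place-value notation) → 4×1000 + 5×100 + 8 = 4508 (decimal)
Compute 4554 - 4508 = 46
46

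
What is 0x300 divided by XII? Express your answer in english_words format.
Convert 0x300 (hexadecimal) → 3×256 = 768 (decimal)
Convert XII (Roman numeral) → 10 + 1 + 1 = 12 (decimal)
Compute 768 ÷ 12 = 64
Convert 64 (decimal) → sixty-four (English words)
sixty-four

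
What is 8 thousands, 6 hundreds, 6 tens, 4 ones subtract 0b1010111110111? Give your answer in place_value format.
Convert 8 thousands, 6 hundreds, 6 tens, 4 ones (place-value notation) → 8×1000 + 6×100 + 6×10 + 4 = 8664 (decimal)
Convert 0b1010111110111 (binary) → 4096 + 1024 + 256 + 128 + 64 + 32 + 16 + 4 + 2 + 1 = 5623 (decimal)
Compute 8664 - 5623 = 3041
Convert 3041 (decimal) → 3041 = 3×1000 + 4×10 + 1 → 3 thousands, 4 tens, 1 one (place-value notation)
3 thousands, 4 tens, 1 one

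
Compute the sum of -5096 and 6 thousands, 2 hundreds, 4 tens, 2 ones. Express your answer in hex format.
Convert 6 thousands, 2 hundreds, 4 tens, 2 ones (place-value notation) → 6×1000 + 2×100 + 4×10 + 2 = 6242 (decimal)
Compute -5096 + 6242 = 1146
Convert 1146 (decimal) → 1146 = 4×256 + 7×16 + 10 → 0x47A (hexadecimal)
0x47A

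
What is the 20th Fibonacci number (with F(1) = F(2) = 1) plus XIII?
The 20th Fibonacci number (with F(1) = F(2) = 1) = 6765
Convert XIII (Roman numeral) → 10 + 1 + 1 + 1 = 13 (decimal)
Compute 6765 + 13 = 6778
6778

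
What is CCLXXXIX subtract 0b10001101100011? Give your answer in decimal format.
Convert CCLXXXIX (Roman numeral) → 100 + 100 + 50 + 10 + 10 + 10 + 9 = 289 (decimal)
Convert 0b10001101100011 (binary) → 8192 + 512 + 256 + 64 + 32 + 2 + 1 = 9059 (decimal)
Compute 289 - 9059 = -8770
-8770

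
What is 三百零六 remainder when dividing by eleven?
Convert 三百零六 (Chinese numeral) → 3×100 + 6 = 306 (decimal)
Convert eleven (English words) → 11 (decimal)
Compute 306 mod 11 = 9
9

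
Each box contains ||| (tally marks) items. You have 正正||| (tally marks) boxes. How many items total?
Convert ||| (tally marks) → 3 (decimal)
Convert 正正||| (tally marks) → 5 + 5 + 3 = 13 (decimal)
Compute 3 × 13 = 39
39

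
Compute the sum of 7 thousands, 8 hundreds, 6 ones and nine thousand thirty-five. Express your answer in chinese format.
Convert 7 thousands, 8 hundreds, 6 ones (place-value notation) → 7×1000 + 8×100 + 6 = 7806 (decimal)
Convert nine thousand thirty-five (English words) → 9×1000 + 35 = 9035 (decimal)
Compute 7806 + 9035 = 16841
Convert 16841 (decimal) → 16841 = 1×10000 + 6×1000 + 8×100 + 4×10 + 1 → 一万六千八百四十一 (Chinese numeral)
一万六千八百四十一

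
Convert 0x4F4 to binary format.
Convert 0x4F4 (hexadecimal) → 4×256 + 15×16 + 4 = 1268 (decimal)
Convert 1268 (decimal) → 1268 = 1024 + 128 + 64 + 32 + 16 + 4 → 0b10011110100 (binary)
0b10011110100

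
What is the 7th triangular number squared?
The 7th triangular number = 7×8/2 = 28
Compute 28² = 28 × 28 = 784
784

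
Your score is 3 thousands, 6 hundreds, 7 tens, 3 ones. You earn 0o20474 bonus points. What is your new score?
Convert 3 thousands, 6 hundreds, 7 tens, 3 ones (place-value notation) → 3×1000 + 6×100 + 7×10 + 3 = 3673 (decimal)
Convert 0o20474 (octal) → 2×4096 + 4×64 + 7×8 + 4 = 8508 (decimal)
Compute 3673 + 8508 = 12181
12181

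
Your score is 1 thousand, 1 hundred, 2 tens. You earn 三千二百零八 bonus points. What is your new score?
Convert 1 thousand, 1 hundred, 2 tens (place-value notation) → 1×1000 + 1×100 + 2×10 = 1120 (decimal)
Convert 三千二百零八 (Chinese numeral) → 3×1000 + 2×100 + 8 = 3208 (decimal)
Compute 1120 + 3208 = 4328
4328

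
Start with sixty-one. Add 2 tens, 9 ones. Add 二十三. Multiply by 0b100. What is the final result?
Convert sixty-one (English words) → 61 (decimal)
Start: 61
Convert 2 tens, 9 ones (place-value notation) → 2×10 + 9 = 29 (decimal)
61 + 29 = 90
Convert 二十三 (Chinese numeral) → 2×10 + 3 = 23 (decimal)
90 + 23 = 113
Convert 0b100 (binary) → 4 (decimal)
113 × 4 = 452
452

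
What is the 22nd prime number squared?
The 22nd prime number = 79
Compute 79² = 79 × 79 = 6241
6241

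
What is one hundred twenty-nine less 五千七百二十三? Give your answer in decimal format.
Convert one hundred twenty-nine (English words) → 1×100 + 29 = 129 (decimal)
Convert 五千七百二十三 (Chinese numeral) → 5×1000 + 7×100 + 2×10 + 3 = 5723 (decimal)
Compute 129 - 5723 = -5594
-5594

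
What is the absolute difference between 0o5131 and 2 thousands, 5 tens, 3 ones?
Convert 0o5131 (octal) → 5×512 + 1×64 + 3×8 + 1 = 2649 (decimal)
Convert 2 thousands, 5 tens, 3 ones (place-value notation) → 2×1000 + 5×10 + 3 = 2053 (decimal)
Compute |2649 - 2053| = 596
596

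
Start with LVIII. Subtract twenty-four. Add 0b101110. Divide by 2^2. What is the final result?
Convert LVIII (Roman numeral) → 50 + 5 + 1 + 1 + 1 = 58 (decimal)
Start: 58
Convert twenty-four (English words) → 24 (decimal)
58 - 24 = 34
Convert 0b101110 (binary) → 32 + 8 + 4 + 2 = 46 (decimal)
34 + 46 = 80
Convert 2^2 (power) → 4 (decimal)
80 ÷ 4 = 20
20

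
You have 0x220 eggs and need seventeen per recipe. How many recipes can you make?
Convert 0x220 (hexadecimal) → 2×256 + 2×16 = 544 (decimal)
Convert seventeen (English words) → 17 (decimal)
Compute 544 ÷ 17 = 32
32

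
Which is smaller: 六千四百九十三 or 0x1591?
Convert 六千四百九十三 (Chinese numeral) → 6×1000 + 4×100 + 9×10 + 3 = 6493 (decimal)
Convert 0x1591 (hexadecimal) → 1×4096 + 5×256 + 9×16 + 1 = 5521 (decimal)
Compare 6493 vs 5521: smaller = 5521
5521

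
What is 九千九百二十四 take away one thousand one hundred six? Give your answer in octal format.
Convert 九千九百二十四 (Chinese numeral) → 9×1000 + 9×100 + 2×10 + 4 = 9924 (decimal)
Convert one thousand one hundred six (English words) → 1×1000 + 1×100 + 6 = 1106 (decimal)
Compute 9924 - 1106 = 8818
Convert 8818 (decimal) → 8818 = 2×4096 + 1×512 + 1×64 + 6×8 + 2 → 0o21162 (octal)
0o21162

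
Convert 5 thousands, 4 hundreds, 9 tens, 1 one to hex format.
Convert 5 thousands, 4 hundreds, 9 tens, 1 one (place-value notation) → 5×1000 + 4×100 + 9×10 + 1 = 5491 (decimal)
Convert 5491 (decimal) → 5491 = 1×4096 + 5×256 + 7×16 + 3 → 0x1573 (hexadecimal)
0x1573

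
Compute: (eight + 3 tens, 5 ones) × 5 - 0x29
Convert eight (English words) → 8 (decimal)
Convert 3 tens, 5 ones (place-value notation) → 3×10 + 5 = 35 (decimal)
Convert 0x29 (hexadecimal) → 2×16 + 9 = 41 (decimal)
Expression in decimal: (8 + 35) × 5 - 41
Parentheses first: 8 + 35 = 43
Multiply: 43 × 5 = 215
Subtract: 215 - 41 = 174
174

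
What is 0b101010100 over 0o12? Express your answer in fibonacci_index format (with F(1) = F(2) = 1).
Convert 0b101010100 (binary) → 256 + 64 + 16 + 4 = 340 (decimal)
Convert 0o12 (octal) → 1×8 + 2 = 10 (decimal)
Compute 340 ÷ 10 = 34
Convert 34 (decimal) → 1, 1, 2, 3, 5, 8, 13, 21, 34 → the 9th Fibonacci number (Fibonacci index)
the 9th Fibonacci number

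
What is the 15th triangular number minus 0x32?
The 15th triangular number = 15×16/2 = 120
Convert 0x32 (hexadecimal) → 3×16 + 2 = 50 (decimal)
Compute 120 - 50 = 70
70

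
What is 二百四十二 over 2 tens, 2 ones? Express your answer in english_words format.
Convert 二百四十二 (Chinese numeral) → 2×100 + 4×10 + 2 = 242 (decimal)
Convert 2 tens, 2 ones (place-value notation) → 2×10 + 2 = 22 (decimal)
Compute 242 ÷ 22 = 11
Convert 11 (decimal) → eleven (English words)
eleven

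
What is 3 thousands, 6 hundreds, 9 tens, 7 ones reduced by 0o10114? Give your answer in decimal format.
Convert 3 thousands, 6 hundreds, 9 tens, 7 ones (place-value notation) → 3×1000 + 6×100 + 9×10 + 7 = 3697 (decimal)
Convert 0o10114 (octal) → 1×4096 + 1×64 + 1×8 + 4 = 4172 (decimal)
Compute 3697 - 4172 = -475
-475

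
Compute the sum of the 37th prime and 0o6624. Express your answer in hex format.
Convert the 37th prime (prime index) → 157 (decimal)
Convert 0o6624 (octal) → 6×512 + 6×64 + 2×8 + 4 = 3476 (decimal)
Compute 157 + 3476 = 3633
Convert 3633 (decimal) → 3633 = 14×256 + 3×16 + 1 → 0xE31 (hexadecimal)
0xE31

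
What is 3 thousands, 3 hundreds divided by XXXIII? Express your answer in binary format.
Convert 3 thousands, 3 hundreds (place-value notation) → 3×1000 + 3×100 = 3300 (decimal)
Convert XXXIII (Roman numeral) → 10 + 10 + 10 + 1 + 1 + 1 = 33 (decimal)
Compute 3300 ÷ 33 = 100
Convert 100 (decimal) → 100 = 64 + 32 + 4 → 0b1100100 (binary)
0b1100100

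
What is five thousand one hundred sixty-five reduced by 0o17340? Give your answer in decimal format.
Convert five thousand one hundred sixty-five (English words) → 5×1000 + 1×100 + 65 = 5165 (decimal)
Convert 0o17340 (octal) → 1×4096 + 7×512 + 3×64 + 4×8 = 7904 (decimal)
Compute 5165 - 7904 = -2739
-2739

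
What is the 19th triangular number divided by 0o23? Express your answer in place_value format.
Convert the 19th triangular number (triangular index) → 19×20/2 = 190 (decimal)
Convert 0o23 (octal) → 2×8 + 3 = 19 (decimal)
Compute 190 ÷ 19 = 10
Convert 10 (decimal) → 10 = 1×10 → 1 ten (place-value notation)
1 ten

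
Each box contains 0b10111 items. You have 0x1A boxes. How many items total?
Convert 0b10111 (binary) → 16 + 4 + 2 + 1 = 23 (decimal)
Convert 0x1A (hexadecimal) → 1×16 + 10 = 26 (decimal)
Compute 23 × 26 = 598
598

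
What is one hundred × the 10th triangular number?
Convert one hundred (English words) → 1×100 = 100 (decimal)
Convert the 10th triangular number (triangular index) → 10×11/2 = 55 (decimal)
Compute 100 × 55 = 5500
5500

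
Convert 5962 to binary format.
Convert 5962 (decimal) → 5962 = 4096 + 1024 + 512 + 256 + 64 + 8 + 2 → 0b1011101001010 (binary)
0b1011101001010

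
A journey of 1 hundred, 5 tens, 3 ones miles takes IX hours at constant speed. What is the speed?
Convert 1 hundred, 5 tens, 3 ones (place-value notation) → 1×100 + 5×10 + 3 = 153 (decimal)
Convert IX (Roman numeral) → 9 (decimal)
Compute 153 ÷ 9 = 17
17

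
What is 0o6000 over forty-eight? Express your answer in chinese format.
Convert 0o6000 (octal) → 6×512 = 3072 (decimal)
Convert forty-eight (English words) → 48 (decimal)
Compute 3072 ÷ 48 = 64
Convert 64 (decimal) → 64 = 6×10 + 4 → 六十四 (Chinese numeral)
六十四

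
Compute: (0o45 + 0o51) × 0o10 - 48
Convert 0o45 (octal) → 4×8 + 5 = 37 (decimal)
Convert 0o51 (octal) → 5×8 + 1 = 41 (decimal)
Convert 0o10 (octal) → 1×8 = 8 (decimal)
Expression in decimal: (37 + 41) × 8 - 48
Parentheses first: 37 + 41 = 78
Multiply: 78 × 8 = 624
Subtract: 624 - 48 = 576
576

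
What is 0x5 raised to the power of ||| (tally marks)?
Convert 0x5 (hexadecimal) → 5 (decimal)
Convert ||| (tally marks) → 3 (decimal)
Compute 5 ^ 3 = 125
125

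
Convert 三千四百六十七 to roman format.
Convert 三千四百六十七 (Chinese numeral) → 3×1000 + 4×100 + 6×10 + 7 = 3467 (decimal)
Convert 3467 (decimal) → 3467 = 1000 + 1000 + 1000 + 400 + 50 + 10 + 5 + 1 + 1 → MMMCDLXVII (Roman numeral)
MMMCDLXVII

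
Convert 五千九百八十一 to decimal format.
Convert 五千九百八十一 (Chinese numeral) → 5×1000 + 9×100 + 8×10 + 1 = 5981 (decimal)
5981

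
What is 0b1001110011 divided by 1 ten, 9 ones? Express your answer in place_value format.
Convert 0b1001110011 (binary) → 512 + 64 + 32 + 16 + 2 + 1 = 627 (decimal)
Convert 1 ten, 9 ones (place-value notation) → 1×10 + 9 = 19 (decimal)
Compute 627 ÷ 19 = 33
Convert 33 (decimal) → 33 = 3×10 + 3 → 3 tens, 3 ones (place-value notation)
3 tens, 3 ones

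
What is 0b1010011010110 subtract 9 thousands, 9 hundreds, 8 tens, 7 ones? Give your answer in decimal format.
Convert 0b1010011010110 (binary) → 4096 + 1024 + 128 + 64 + 16 + 4 + 2 = 5334 (decimal)
Convert 9 thousands, 9 hundreds, 8 tens, 7 ones (place-value notation) → 9×1000 + 9×100 + 8×10 + 7 = 9987 (decimal)
Compute 5334 - 9987 = -4653
-4653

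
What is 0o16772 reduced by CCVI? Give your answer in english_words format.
Convert 0o16772 (octal) → 1×4096 + 6×512 + 7×64 + 7×8 + 2 = 7674 (decimal)
Convert CCVI (Roman numeral) → 100 + 100 + 5 + 1 = 206 (decimal)
Compute 7674 - 206 = 7468
Convert 7468 (decimal) → 7468 = 7×1000 + 4×100 + 68 → seven thousand four hundred sixty-eight (English words)
seven thousand four hundred sixty-eight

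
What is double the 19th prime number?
The 19th prime number = 67
Compute 67 × 2 = 134
134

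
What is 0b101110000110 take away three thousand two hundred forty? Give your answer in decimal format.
Convert 0b101110000110 (binary) → 2048 + 512 + 256 + 128 + 4 + 2 = 2950 (decimal)
Convert three thousand two hundred forty (English words) → 3×1000 + 2×100 + 40 = 3240 (decimal)
Compute 2950 - 3240 = -290
-290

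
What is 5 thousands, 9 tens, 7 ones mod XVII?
Convert 5 thousands, 9 tens, 7 ones (place-value notation) → 5×1000 + 9×10 + 7 = 5097 (decimal)
Convert XVII (Roman numeral) → 10 + 5 + 1 + 1 = 17 (decimal)
Compute 5097 mod 17 = 14
14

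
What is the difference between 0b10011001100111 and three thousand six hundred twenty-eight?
Convert 0b10011001100111 (binary) → 8192 + 1024 + 512 + 64 + 32 + 4 + 2 + 1 = 9831 (decimal)
Convert three thousand six hundred twenty-eight (English words) → 3×1000 + 6×100 + 28 = 3628 (decimal)
Difference: |9831 - 3628| = 6203
6203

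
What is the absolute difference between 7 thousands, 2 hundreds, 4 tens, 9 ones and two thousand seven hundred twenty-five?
Convert 7 thousands, 2 hundreds, 4 tens, 9 ones (place-value notation) → 7×1000 + 2×100 + 4×10 + 9 = 7249 (decimal)
Convert two thousand seven hundred twenty-five (English words) → 2×1000 + 7×100 + 25 = 2725 (decimal)
Compute |7249 - 2725| = 4524
4524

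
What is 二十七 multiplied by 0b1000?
Convert 二十七 (Chinese numeral) → 2×10 + 7 = 27 (decimal)
Convert 0b1000 (binary) → 8 (decimal)
Compute 27 × 8 = 216
216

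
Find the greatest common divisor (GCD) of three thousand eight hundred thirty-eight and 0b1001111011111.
Convert three thousand eight hundred thirty-eight (English words) → 3×1000 + 8×100 + 38 = 3838 (decimal)
Convert 0b1001111011111 (binary) → 4096 + 512 + 256 + 128 + 64 + 16 + 8 + 4 + 2 + 1 = 5087 (decimal)
Compute gcd(3838, 5087) = 1
1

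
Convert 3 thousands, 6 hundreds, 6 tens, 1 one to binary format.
Convert 3 thousands, 6 hundreds, 6 tens, 1 one (place-value notation) → 3×1000 + 6×100 + 6×10 + 1 = 3661 (decimal)
Convert 3661 (decimal) → 3661 = 2048 + 1024 + 512 + 64 + 8 + 4 + 1 → 0b111001001101 (binary)
0b111001001101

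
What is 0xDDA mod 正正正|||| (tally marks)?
Convert 0xDDA (hexadecimal) → 13×256 + 13×16 + 10 = 3546 (decimal)
Convert 正正正|||| (tally marks) → 5 + 5 + 5 + 4 = 19 (decimal)
Compute 3546 mod 19 = 12
12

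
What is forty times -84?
Convert forty (English words) → 40 (decimal)
Compute 40 × -84 = -3360
-3360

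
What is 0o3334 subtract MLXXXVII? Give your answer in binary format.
Convert 0o3334 (octal) → 3×512 + 3×64 + 3×8 + 4 = 1756 (decimal)
Convert MLXXXVII (Roman numeral) → 1000 + 50 + 10 + 10 + 10 + 5 + 1 + 1 = 1087 (decimal)
Compute 1756 - 1087 = 669
Convert 669 (decimal) → 669 = 512 + 128 + 16 + 8 + 4 + 1 → 0b1010011101 (binary)
0b1010011101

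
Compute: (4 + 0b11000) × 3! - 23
Convert 0b11000 (binary) → 16 + 8 = 24 (decimal)
Convert 3! (factorial) → 6 (decimal)
Expression in decimal: (4 + 24) × 6 - 23
Parentheses first: 4 + 24 = 28
Multiply: 28 × 6 = 168
Subtract: 168 - 23 = 145
145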